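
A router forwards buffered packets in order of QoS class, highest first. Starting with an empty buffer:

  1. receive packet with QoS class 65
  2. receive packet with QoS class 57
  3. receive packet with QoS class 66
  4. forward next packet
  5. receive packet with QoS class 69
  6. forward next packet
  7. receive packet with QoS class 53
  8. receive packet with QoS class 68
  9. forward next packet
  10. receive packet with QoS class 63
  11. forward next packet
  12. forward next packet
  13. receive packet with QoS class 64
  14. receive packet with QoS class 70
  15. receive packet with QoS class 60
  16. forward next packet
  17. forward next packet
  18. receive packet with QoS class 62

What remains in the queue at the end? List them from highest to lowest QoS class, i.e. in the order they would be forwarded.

62, 60, 57, 53

insert 65 → {65}
insert 57 → {65, 57}
insert 66 → {66, 65, 57}
forward next packet → 66; now {65, 57}
insert 69 → {69, 65, 57}
forward next packet → 69; now {65, 57}
insert 53 → {65, 57, 53}
insert 68 → {68, 65, 57, 53}
forward next packet → 68; now {65, 57, 53}
insert 63 → {65, 63, 57, 53}
forward next packet → 65; now {63, 57, 53}
forward next packet → 63; now {57, 53}
insert 64 → {64, 57, 53}
insert 70 → {70, 64, 57, 53}
insert 60 → {70, 64, 60, 57, 53}
forward next packet → 70; now {64, 60, 57, 53}
forward next packet → 64; now {60, 57, 53}
insert 62 → {62, 60, 57, 53}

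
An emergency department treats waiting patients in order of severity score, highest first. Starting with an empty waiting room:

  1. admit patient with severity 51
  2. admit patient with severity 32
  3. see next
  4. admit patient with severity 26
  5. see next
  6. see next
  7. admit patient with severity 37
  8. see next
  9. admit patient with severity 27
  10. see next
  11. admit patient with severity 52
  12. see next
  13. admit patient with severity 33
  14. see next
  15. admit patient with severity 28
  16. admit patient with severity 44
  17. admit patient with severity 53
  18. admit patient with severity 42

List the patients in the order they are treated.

[51, 32, 26, 37, 27, 52, 33]

insert 51 → {51}
insert 32 → {51, 32}
see next → 51; now {32}
insert 26 → {32, 26}
see next → 32; now {26}
see next → 26; now {}
insert 37 → {37}
see next → 37; now {}
insert 27 → {27}
see next → 27; now {}
insert 52 → {52}
see next → 52; now {}
insert 33 → {33}
see next → 33; now {}
insert 28 → {28}
insert 44 → {44, 28}
insert 53 → {53, 44, 28}
insert 42 → {53, 44, 42, 28}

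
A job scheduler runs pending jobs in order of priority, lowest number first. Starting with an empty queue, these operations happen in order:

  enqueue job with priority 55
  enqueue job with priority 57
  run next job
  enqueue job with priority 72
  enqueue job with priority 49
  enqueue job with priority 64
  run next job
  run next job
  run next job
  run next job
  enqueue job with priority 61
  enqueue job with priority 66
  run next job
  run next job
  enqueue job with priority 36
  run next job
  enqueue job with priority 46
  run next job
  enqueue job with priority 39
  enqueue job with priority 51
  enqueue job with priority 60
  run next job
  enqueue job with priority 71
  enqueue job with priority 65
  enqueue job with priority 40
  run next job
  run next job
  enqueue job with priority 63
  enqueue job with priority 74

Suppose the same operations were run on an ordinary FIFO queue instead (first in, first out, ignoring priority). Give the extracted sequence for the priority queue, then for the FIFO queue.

priority queue: 55, 49, 57, 64, 72, 61, 66, 36, 46, 39, 40, 51; FIFO queue: [55, 57, 72, 49, 64, 61, 66, 36, 46, 39, 51, 60]

insert 55 → {55}
insert 57 → {55, 57}
run next job → 55; now {57}
insert 72 → {57, 72}
insert 49 → {49, 57, 72}
insert 64 → {49, 57, 64, 72}
run next job → 49; now {57, 64, 72}
run next job → 57; now {64, 72}
run next job → 64; now {72}
run next job → 72; now {}
insert 61 → {61}
insert 66 → {61, 66}
run next job → 61; now {66}
run next job → 66; now {}
insert 36 → {36}
run next job → 36; now {}
insert 46 → {46}
run next job → 46; now {}
insert 39 → {39}
insert 51 → {39, 51}
insert 60 → {39, 51, 60}
run next job → 39; now {51, 60}
insert 71 → {51, 60, 71}
insert 65 → {51, 60, 65, 71}
insert 40 → {40, 51, 60, 65, 71}
run next job → 40; now {51, 60, 65, 71}
run next job → 51; now {60, 65, 71}
insert 63 → {60, 63, 65, 71}
insert 74 → {60, 63, 65, 71, 74}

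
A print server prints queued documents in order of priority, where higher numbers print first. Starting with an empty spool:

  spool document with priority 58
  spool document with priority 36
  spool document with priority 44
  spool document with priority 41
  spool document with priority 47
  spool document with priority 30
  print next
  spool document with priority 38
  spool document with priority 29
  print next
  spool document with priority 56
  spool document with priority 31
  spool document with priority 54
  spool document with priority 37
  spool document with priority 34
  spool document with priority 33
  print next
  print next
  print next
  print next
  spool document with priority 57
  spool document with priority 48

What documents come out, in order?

insert 58 → {58}
insert 36 → {58, 36}
insert 44 → {58, 44, 36}
insert 41 → {58, 44, 41, 36}
insert 47 → {58, 47, 44, 41, 36}
insert 30 → {58, 47, 44, 41, 36, 30}
print next → 58; now {47, 44, 41, 36, 30}
insert 38 → {47, 44, 41, 38, 36, 30}
insert 29 → {47, 44, 41, 38, 36, 30, 29}
print next → 47; now {44, 41, 38, 36, 30, 29}
insert 56 → {56, 44, 41, 38, 36, 30, 29}
insert 31 → {56, 44, 41, 38, 36, 31, 30, 29}
insert 54 → {56, 54, 44, 41, 38, 36, 31, 30, 29}
insert 37 → {56, 54, 44, 41, 38, 37, 36, 31, 30, 29}
insert 34 → {56, 54, 44, 41, 38, 37, 36, 34, 31, 30, 29}
insert 33 → {56, 54, 44, 41, 38, 37, 36, 34, 33, 31, 30, 29}
print next → 56; now {54, 44, 41, 38, 37, 36, 34, 33, 31, 30, 29}
print next → 54; now {44, 41, 38, 37, 36, 34, 33, 31, 30, 29}
print next → 44; now {41, 38, 37, 36, 34, 33, 31, 30, 29}
print next → 41; now {38, 37, 36, 34, 33, 31, 30, 29}
insert 57 → {57, 38, 37, 36, 34, 33, 31, 30, 29}
insert 48 → {57, 48, 38, 37, 36, 34, 33, 31, 30, 29}

58, 47, 56, 54, 44, 41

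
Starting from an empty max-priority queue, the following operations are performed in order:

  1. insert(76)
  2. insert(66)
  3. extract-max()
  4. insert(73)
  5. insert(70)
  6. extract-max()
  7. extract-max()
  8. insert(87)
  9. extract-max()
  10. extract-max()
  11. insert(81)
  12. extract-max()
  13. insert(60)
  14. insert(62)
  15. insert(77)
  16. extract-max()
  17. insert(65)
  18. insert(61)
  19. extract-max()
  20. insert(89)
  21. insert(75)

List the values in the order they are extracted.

76 → 73 → 70 → 87 → 66 → 81 → 77 → 65

insert 76 → {76}
insert 66 → {76, 66}
extract-max → 76; now {66}
insert 73 → {73, 66}
insert 70 → {73, 70, 66}
extract-max → 73; now {70, 66}
extract-max → 70; now {66}
insert 87 → {87, 66}
extract-max → 87; now {66}
extract-max → 66; now {}
insert 81 → {81}
extract-max → 81; now {}
insert 60 → {60}
insert 62 → {62, 60}
insert 77 → {77, 62, 60}
extract-max → 77; now {62, 60}
insert 65 → {65, 62, 60}
insert 61 → {65, 62, 61, 60}
extract-max → 65; now {62, 61, 60}
insert 89 → {89, 62, 61, 60}
insert 75 → {89, 75, 62, 61, 60}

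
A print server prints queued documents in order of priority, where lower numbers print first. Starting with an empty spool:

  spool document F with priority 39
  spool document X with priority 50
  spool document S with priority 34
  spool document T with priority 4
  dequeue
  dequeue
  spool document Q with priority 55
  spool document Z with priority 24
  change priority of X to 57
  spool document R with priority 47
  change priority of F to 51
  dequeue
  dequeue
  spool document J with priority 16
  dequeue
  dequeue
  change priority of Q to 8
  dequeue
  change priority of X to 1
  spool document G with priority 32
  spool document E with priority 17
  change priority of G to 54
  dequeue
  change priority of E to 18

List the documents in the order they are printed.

add F (priority 39) → {F:39}
add X (priority 50) → {F:39, X:50}
add S (priority 34) → {S:34, F:39, X:50}
add T (priority 4) → {T:4, S:34, F:39, X:50}
dequeue → T; now {S:34, F:39, X:50}
dequeue → S; now {F:39, X:50}
add Q (priority 55) → {F:39, X:50, Q:55}
add Z (priority 24) → {Z:24, F:39, X:50, Q:55}
update X to priority 57 → {Z:24, F:39, Q:55, X:57}
add R (priority 47) → {Z:24, F:39, R:47, Q:55, X:57}
update F to priority 51 → {Z:24, R:47, F:51, Q:55, X:57}
dequeue → Z; now {R:47, F:51, Q:55, X:57}
dequeue → R; now {F:51, Q:55, X:57}
add J (priority 16) → {J:16, F:51, Q:55, X:57}
dequeue → J; now {F:51, Q:55, X:57}
dequeue → F; now {Q:55, X:57}
update Q to priority 8 → {Q:8, X:57}
dequeue → Q; now {X:57}
update X to priority 1 → {X:1}
add G (priority 32) → {X:1, G:32}
add E (priority 17) → {X:1, E:17, G:32}
update G to priority 54 → {X:1, E:17, G:54}
dequeue → X; now {E:17, G:54}
update E to priority 18 → {E:18, G:54}

[T, S, Z, R, J, F, Q, X]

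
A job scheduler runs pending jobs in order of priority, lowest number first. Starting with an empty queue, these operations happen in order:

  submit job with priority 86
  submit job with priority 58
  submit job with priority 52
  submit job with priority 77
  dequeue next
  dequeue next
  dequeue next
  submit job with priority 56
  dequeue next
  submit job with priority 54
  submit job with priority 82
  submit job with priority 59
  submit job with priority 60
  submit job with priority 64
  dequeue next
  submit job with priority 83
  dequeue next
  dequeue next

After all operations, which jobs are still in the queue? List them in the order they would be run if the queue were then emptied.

insert 86 → {86}
insert 58 → {58, 86}
insert 52 → {52, 58, 86}
insert 77 → {52, 58, 77, 86}
dequeue next → 52; now {58, 77, 86}
dequeue next → 58; now {77, 86}
dequeue next → 77; now {86}
insert 56 → {56, 86}
dequeue next → 56; now {86}
insert 54 → {54, 86}
insert 82 → {54, 82, 86}
insert 59 → {54, 59, 82, 86}
insert 60 → {54, 59, 60, 82, 86}
insert 64 → {54, 59, 60, 64, 82, 86}
dequeue next → 54; now {59, 60, 64, 82, 86}
insert 83 → {59, 60, 64, 82, 83, 86}
dequeue next → 59; now {60, 64, 82, 83, 86}
dequeue next → 60; now {64, 82, 83, 86}

64, 82, 83, 86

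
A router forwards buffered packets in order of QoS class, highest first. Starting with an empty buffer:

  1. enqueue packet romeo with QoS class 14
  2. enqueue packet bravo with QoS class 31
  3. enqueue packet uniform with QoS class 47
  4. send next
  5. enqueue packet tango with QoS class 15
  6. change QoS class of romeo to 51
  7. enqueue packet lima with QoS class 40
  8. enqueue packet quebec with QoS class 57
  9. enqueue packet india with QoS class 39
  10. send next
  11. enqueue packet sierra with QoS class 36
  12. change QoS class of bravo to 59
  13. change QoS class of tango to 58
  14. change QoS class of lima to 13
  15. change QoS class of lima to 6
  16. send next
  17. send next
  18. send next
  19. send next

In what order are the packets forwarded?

add romeo (QoS class 14) → {romeo:14}
add bravo (QoS class 31) → {bravo:31, romeo:14}
add uniform (QoS class 47) → {uniform:47, bravo:31, romeo:14}
send next → uniform; now {bravo:31, romeo:14}
add tango (QoS class 15) → {bravo:31, tango:15, romeo:14}
update romeo to QoS class 51 → {romeo:51, bravo:31, tango:15}
add lima (QoS class 40) → {romeo:51, lima:40, bravo:31, tango:15}
add quebec (QoS class 57) → {quebec:57, romeo:51, lima:40, bravo:31, tango:15}
add india (QoS class 39) → {quebec:57, romeo:51, lima:40, india:39, bravo:31, tango:15}
send next → quebec; now {romeo:51, lima:40, india:39, bravo:31, tango:15}
add sierra (QoS class 36) → {romeo:51, lima:40, india:39, sierra:36, bravo:31, tango:15}
update bravo to QoS class 59 → {bravo:59, romeo:51, lima:40, india:39, sierra:36, tango:15}
update tango to QoS class 58 → {bravo:59, tango:58, romeo:51, lima:40, india:39, sierra:36}
update lima to QoS class 13 → {bravo:59, tango:58, romeo:51, india:39, sierra:36, lima:13}
update lima to QoS class 6 → {bravo:59, tango:58, romeo:51, india:39, sierra:36, lima:6}
send next → bravo; now {tango:58, romeo:51, india:39, sierra:36, lima:6}
send next → tango; now {romeo:51, india:39, sierra:36, lima:6}
send next → romeo; now {india:39, sierra:36, lima:6}
send next → india; now {sierra:36, lima:6}

[uniform, quebec, bravo, tango, romeo, india]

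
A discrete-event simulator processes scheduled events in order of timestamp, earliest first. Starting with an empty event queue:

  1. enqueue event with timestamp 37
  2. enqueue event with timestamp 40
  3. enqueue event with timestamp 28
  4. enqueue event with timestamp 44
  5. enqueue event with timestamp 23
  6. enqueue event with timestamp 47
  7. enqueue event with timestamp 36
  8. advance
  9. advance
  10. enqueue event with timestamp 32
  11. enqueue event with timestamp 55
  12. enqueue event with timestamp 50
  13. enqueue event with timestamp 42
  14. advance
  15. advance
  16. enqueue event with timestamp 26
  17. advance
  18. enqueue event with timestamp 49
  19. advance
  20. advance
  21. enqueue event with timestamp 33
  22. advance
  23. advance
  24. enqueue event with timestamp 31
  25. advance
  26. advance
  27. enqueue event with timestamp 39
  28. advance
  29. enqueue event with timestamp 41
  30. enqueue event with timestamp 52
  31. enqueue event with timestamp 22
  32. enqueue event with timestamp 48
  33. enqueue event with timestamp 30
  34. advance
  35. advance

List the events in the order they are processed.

insert 37 → {37}
insert 40 → {37, 40}
insert 28 → {28, 37, 40}
insert 44 → {28, 37, 40, 44}
insert 23 → {23, 28, 37, 40, 44}
insert 47 → {23, 28, 37, 40, 44, 47}
insert 36 → {23, 28, 36, 37, 40, 44, 47}
advance → 23; now {28, 36, 37, 40, 44, 47}
advance → 28; now {36, 37, 40, 44, 47}
insert 32 → {32, 36, 37, 40, 44, 47}
insert 55 → {32, 36, 37, 40, 44, 47, 55}
insert 50 → {32, 36, 37, 40, 44, 47, 50, 55}
insert 42 → {32, 36, 37, 40, 42, 44, 47, 50, 55}
advance → 32; now {36, 37, 40, 42, 44, 47, 50, 55}
advance → 36; now {37, 40, 42, 44, 47, 50, 55}
insert 26 → {26, 37, 40, 42, 44, 47, 50, 55}
advance → 26; now {37, 40, 42, 44, 47, 50, 55}
insert 49 → {37, 40, 42, 44, 47, 49, 50, 55}
advance → 37; now {40, 42, 44, 47, 49, 50, 55}
advance → 40; now {42, 44, 47, 49, 50, 55}
insert 33 → {33, 42, 44, 47, 49, 50, 55}
advance → 33; now {42, 44, 47, 49, 50, 55}
advance → 42; now {44, 47, 49, 50, 55}
insert 31 → {31, 44, 47, 49, 50, 55}
advance → 31; now {44, 47, 49, 50, 55}
advance → 44; now {47, 49, 50, 55}
insert 39 → {39, 47, 49, 50, 55}
advance → 39; now {47, 49, 50, 55}
insert 41 → {41, 47, 49, 50, 55}
insert 52 → {41, 47, 49, 50, 52, 55}
insert 22 → {22, 41, 47, 49, 50, 52, 55}
insert 48 → {22, 41, 47, 48, 49, 50, 52, 55}
insert 30 → {22, 30, 41, 47, 48, 49, 50, 52, 55}
advance → 22; now {30, 41, 47, 48, 49, 50, 52, 55}
advance → 30; now {41, 47, 48, 49, 50, 52, 55}

[23, 28, 32, 36, 26, 37, 40, 33, 42, 31, 44, 39, 22, 30]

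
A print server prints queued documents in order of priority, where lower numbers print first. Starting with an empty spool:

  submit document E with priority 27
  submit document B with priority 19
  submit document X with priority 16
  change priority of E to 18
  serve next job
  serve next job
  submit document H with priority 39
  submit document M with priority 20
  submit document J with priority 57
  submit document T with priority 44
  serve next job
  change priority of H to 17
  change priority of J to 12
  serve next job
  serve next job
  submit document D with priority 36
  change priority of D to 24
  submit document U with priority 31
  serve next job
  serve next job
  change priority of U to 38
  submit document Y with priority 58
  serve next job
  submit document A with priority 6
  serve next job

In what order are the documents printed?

X → E → B → J → H → M → D → U → A

add E (priority 27) → {E:27}
add B (priority 19) → {B:19, E:27}
add X (priority 16) → {X:16, B:19, E:27}
update E to priority 18 → {X:16, E:18, B:19}
serve next job → X; now {E:18, B:19}
serve next job → E; now {B:19}
add H (priority 39) → {B:19, H:39}
add M (priority 20) → {B:19, M:20, H:39}
add J (priority 57) → {B:19, M:20, H:39, J:57}
add T (priority 44) → {B:19, M:20, H:39, T:44, J:57}
serve next job → B; now {M:20, H:39, T:44, J:57}
update H to priority 17 → {H:17, M:20, T:44, J:57}
update J to priority 12 → {J:12, H:17, M:20, T:44}
serve next job → J; now {H:17, M:20, T:44}
serve next job → H; now {M:20, T:44}
add D (priority 36) → {M:20, D:36, T:44}
update D to priority 24 → {M:20, D:24, T:44}
add U (priority 31) → {M:20, D:24, U:31, T:44}
serve next job → M; now {D:24, U:31, T:44}
serve next job → D; now {U:31, T:44}
update U to priority 38 → {U:38, T:44}
add Y (priority 58) → {U:38, T:44, Y:58}
serve next job → U; now {T:44, Y:58}
add A (priority 6) → {A:6, T:44, Y:58}
serve next job → A; now {T:44, Y:58}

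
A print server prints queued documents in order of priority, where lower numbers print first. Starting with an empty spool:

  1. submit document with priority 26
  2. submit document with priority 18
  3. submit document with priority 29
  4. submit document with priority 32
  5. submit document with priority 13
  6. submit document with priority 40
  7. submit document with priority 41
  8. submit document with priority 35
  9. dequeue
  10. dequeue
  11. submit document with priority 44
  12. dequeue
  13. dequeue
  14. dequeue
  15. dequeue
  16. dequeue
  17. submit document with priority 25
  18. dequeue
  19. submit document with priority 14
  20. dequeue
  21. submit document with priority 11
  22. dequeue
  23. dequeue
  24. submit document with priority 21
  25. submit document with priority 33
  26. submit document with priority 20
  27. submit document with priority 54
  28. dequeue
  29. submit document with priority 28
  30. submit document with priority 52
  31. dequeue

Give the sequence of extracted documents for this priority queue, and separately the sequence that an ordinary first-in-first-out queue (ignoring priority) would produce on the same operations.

priority queue: [13, 18, 26, 29, 32, 35, 40, 25, 14, 11, 41, 20, 21]; FIFO queue: [26, 18, 29, 32, 13, 40, 41, 35, 44, 25, 14, 11, 21]

insert 26 → {26}
insert 18 → {18, 26}
insert 29 → {18, 26, 29}
insert 32 → {18, 26, 29, 32}
insert 13 → {13, 18, 26, 29, 32}
insert 40 → {13, 18, 26, 29, 32, 40}
insert 41 → {13, 18, 26, 29, 32, 40, 41}
insert 35 → {13, 18, 26, 29, 32, 35, 40, 41}
dequeue → 13; now {18, 26, 29, 32, 35, 40, 41}
dequeue → 18; now {26, 29, 32, 35, 40, 41}
insert 44 → {26, 29, 32, 35, 40, 41, 44}
dequeue → 26; now {29, 32, 35, 40, 41, 44}
dequeue → 29; now {32, 35, 40, 41, 44}
dequeue → 32; now {35, 40, 41, 44}
dequeue → 35; now {40, 41, 44}
dequeue → 40; now {41, 44}
insert 25 → {25, 41, 44}
dequeue → 25; now {41, 44}
insert 14 → {14, 41, 44}
dequeue → 14; now {41, 44}
insert 11 → {11, 41, 44}
dequeue → 11; now {41, 44}
dequeue → 41; now {44}
insert 21 → {21, 44}
insert 33 → {21, 33, 44}
insert 20 → {20, 21, 33, 44}
insert 54 → {20, 21, 33, 44, 54}
dequeue → 20; now {21, 33, 44, 54}
insert 28 → {21, 28, 33, 44, 54}
insert 52 → {21, 28, 33, 44, 52, 54}
dequeue → 21; now {28, 33, 44, 52, 54}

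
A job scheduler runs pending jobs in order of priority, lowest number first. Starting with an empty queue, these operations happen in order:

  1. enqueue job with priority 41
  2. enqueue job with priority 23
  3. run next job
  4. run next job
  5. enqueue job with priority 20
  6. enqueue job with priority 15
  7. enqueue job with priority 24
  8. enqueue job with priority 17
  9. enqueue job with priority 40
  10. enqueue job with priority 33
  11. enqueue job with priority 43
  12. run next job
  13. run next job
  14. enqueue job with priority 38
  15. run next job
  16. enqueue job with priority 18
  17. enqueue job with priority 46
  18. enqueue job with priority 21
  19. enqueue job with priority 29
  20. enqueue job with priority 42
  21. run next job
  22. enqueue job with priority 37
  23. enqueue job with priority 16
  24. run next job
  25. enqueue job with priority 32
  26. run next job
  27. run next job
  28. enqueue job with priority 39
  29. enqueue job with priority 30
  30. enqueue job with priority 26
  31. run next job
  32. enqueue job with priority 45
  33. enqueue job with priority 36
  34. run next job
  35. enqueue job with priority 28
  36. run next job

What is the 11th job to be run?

insert 41 → {41}
insert 23 → {23, 41}
run next job → 23; now {41}
run next job → 41; now {}
insert 20 → {20}
insert 15 → {15, 20}
insert 24 → {15, 20, 24}
insert 17 → {15, 17, 20, 24}
insert 40 → {15, 17, 20, 24, 40}
insert 33 → {15, 17, 20, 24, 33, 40}
insert 43 → {15, 17, 20, 24, 33, 40, 43}
run next job → 15; now {17, 20, 24, 33, 40, 43}
run next job → 17; now {20, 24, 33, 40, 43}
insert 38 → {20, 24, 33, 38, 40, 43}
run next job → 20; now {24, 33, 38, 40, 43}
insert 18 → {18, 24, 33, 38, 40, 43}
insert 46 → {18, 24, 33, 38, 40, 43, 46}
insert 21 → {18, 21, 24, 33, 38, 40, 43, 46}
insert 29 → {18, 21, 24, 29, 33, 38, 40, 43, 46}
insert 42 → {18, 21, 24, 29, 33, 38, 40, 42, 43, 46}
run next job → 18; now {21, 24, 29, 33, 38, 40, 42, 43, 46}
insert 37 → {21, 24, 29, 33, 37, 38, 40, 42, 43, 46}
insert 16 → {16, 21, 24, 29, 33, 37, 38, 40, 42, 43, 46}
run next job → 16; now {21, 24, 29, 33, 37, 38, 40, 42, 43, 46}
insert 32 → {21, 24, 29, 32, 33, 37, 38, 40, 42, 43, 46}
run next job → 21; now {24, 29, 32, 33, 37, 38, 40, 42, 43, 46}
run next job → 24; now {29, 32, 33, 37, 38, 40, 42, 43, 46}
insert 39 → {29, 32, 33, 37, 38, 39, 40, 42, 43, 46}
insert 30 → {29, 30, 32, 33, 37, 38, 39, 40, 42, 43, 46}
insert 26 → {26, 29, 30, 32, 33, 37, 38, 39, 40, 42, 43, 46}
run next job → 26; now {29, 30, 32, 33, 37, 38, 39, 40, 42, 43, 46}
insert 45 → {29, 30, 32, 33, 37, 38, 39, 40, 42, 43, 45, 46}
insert 36 → {29, 30, 32, 33, 36, 37, 38, 39, 40, 42, 43, 45, 46}
run next job → 29; now {30, 32, 33, 36, 37, 38, 39, 40, 42, 43, 45, 46}
insert 28 → {28, 30, 32, 33, 36, 37, 38, 39, 40, 42, 43, 45, 46}
run next job → 28; now {30, 32, 33, 36, 37, 38, 39, 40, 42, 43, 45, 46}

29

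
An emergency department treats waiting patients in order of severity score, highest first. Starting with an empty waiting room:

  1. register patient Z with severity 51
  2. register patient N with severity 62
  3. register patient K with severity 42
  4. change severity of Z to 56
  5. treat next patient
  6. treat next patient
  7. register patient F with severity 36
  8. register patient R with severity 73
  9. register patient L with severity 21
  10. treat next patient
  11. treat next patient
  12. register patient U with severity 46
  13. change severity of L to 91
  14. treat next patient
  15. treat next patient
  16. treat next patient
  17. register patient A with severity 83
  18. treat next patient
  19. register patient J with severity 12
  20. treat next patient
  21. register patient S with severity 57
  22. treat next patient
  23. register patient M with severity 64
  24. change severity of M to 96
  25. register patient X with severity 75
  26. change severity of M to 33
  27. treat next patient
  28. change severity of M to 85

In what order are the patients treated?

[N, Z, R, K, L, U, F, A, J, S, X]

add Z (severity 51) → {Z:51}
add N (severity 62) → {N:62, Z:51}
add K (severity 42) → {N:62, Z:51, K:42}
update Z to severity 56 → {N:62, Z:56, K:42}
treat next patient → N; now {Z:56, K:42}
treat next patient → Z; now {K:42}
add F (severity 36) → {K:42, F:36}
add R (severity 73) → {R:73, K:42, F:36}
add L (severity 21) → {R:73, K:42, F:36, L:21}
treat next patient → R; now {K:42, F:36, L:21}
treat next patient → K; now {F:36, L:21}
add U (severity 46) → {U:46, F:36, L:21}
update L to severity 91 → {L:91, U:46, F:36}
treat next patient → L; now {U:46, F:36}
treat next patient → U; now {F:36}
treat next patient → F; now {}
add A (severity 83) → {A:83}
treat next patient → A; now {}
add J (severity 12) → {J:12}
treat next patient → J; now {}
add S (severity 57) → {S:57}
treat next patient → S; now {}
add M (severity 64) → {M:64}
update M to severity 96 → {M:96}
add X (severity 75) → {M:96, X:75}
update M to severity 33 → {X:75, M:33}
treat next patient → X; now {M:33}
update M to severity 85 → {M:85}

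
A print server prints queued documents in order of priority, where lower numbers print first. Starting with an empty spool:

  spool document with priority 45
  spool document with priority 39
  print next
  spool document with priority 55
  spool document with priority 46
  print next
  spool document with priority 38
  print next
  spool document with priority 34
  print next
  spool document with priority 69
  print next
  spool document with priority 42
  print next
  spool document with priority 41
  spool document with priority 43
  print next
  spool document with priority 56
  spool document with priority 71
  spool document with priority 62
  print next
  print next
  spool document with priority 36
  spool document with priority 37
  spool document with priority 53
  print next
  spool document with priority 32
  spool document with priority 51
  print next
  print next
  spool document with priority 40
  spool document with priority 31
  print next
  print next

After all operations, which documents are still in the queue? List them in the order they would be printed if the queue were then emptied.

insert 45 → {45}
insert 39 → {39, 45}
print next → 39; now {45}
insert 55 → {45, 55}
insert 46 → {45, 46, 55}
print next → 45; now {46, 55}
insert 38 → {38, 46, 55}
print next → 38; now {46, 55}
insert 34 → {34, 46, 55}
print next → 34; now {46, 55}
insert 69 → {46, 55, 69}
print next → 46; now {55, 69}
insert 42 → {42, 55, 69}
print next → 42; now {55, 69}
insert 41 → {41, 55, 69}
insert 43 → {41, 43, 55, 69}
print next → 41; now {43, 55, 69}
insert 56 → {43, 55, 56, 69}
insert 71 → {43, 55, 56, 69, 71}
insert 62 → {43, 55, 56, 62, 69, 71}
print next → 43; now {55, 56, 62, 69, 71}
print next → 55; now {56, 62, 69, 71}
insert 36 → {36, 56, 62, 69, 71}
insert 37 → {36, 37, 56, 62, 69, 71}
insert 53 → {36, 37, 53, 56, 62, 69, 71}
print next → 36; now {37, 53, 56, 62, 69, 71}
insert 32 → {32, 37, 53, 56, 62, 69, 71}
insert 51 → {32, 37, 51, 53, 56, 62, 69, 71}
print next → 32; now {37, 51, 53, 56, 62, 69, 71}
print next → 37; now {51, 53, 56, 62, 69, 71}
insert 40 → {40, 51, 53, 56, 62, 69, 71}
insert 31 → {31, 40, 51, 53, 56, 62, 69, 71}
print next → 31; now {40, 51, 53, 56, 62, 69, 71}
print next → 40; now {51, 53, 56, 62, 69, 71}

[51, 53, 56, 62, 69, 71]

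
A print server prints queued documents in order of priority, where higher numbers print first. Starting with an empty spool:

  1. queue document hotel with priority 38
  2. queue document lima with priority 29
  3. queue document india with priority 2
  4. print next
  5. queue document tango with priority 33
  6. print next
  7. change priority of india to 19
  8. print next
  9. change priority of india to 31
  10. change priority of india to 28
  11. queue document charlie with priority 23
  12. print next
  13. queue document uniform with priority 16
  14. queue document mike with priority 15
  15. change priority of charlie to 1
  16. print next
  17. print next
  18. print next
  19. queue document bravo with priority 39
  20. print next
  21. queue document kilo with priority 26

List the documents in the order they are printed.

hotel, tango, lima, india, uniform, mike, charlie, bravo

add hotel (priority 38) → {hotel:38}
add lima (priority 29) → {hotel:38, lima:29}
add india (priority 2) → {hotel:38, lima:29, india:2}
print next → hotel; now {lima:29, india:2}
add tango (priority 33) → {tango:33, lima:29, india:2}
print next → tango; now {lima:29, india:2}
update india to priority 19 → {lima:29, india:19}
print next → lima; now {india:19}
update india to priority 31 → {india:31}
update india to priority 28 → {india:28}
add charlie (priority 23) → {india:28, charlie:23}
print next → india; now {charlie:23}
add uniform (priority 16) → {charlie:23, uniform:16}
add mike (priority 15) → {charlie:23, uniform:16, mike:15}
update charlie to priority 1 → {uniform:16, mike:15, charlie:1}
print next → uniform; now {mike:15, charlie:1}
print next → mike; now {charlie:1}
print next → charlie; now {}
add bravo (priority 39) → {bravo:39}
print next → bravo; now {}
add kilo (priority 26) → {kilo:26}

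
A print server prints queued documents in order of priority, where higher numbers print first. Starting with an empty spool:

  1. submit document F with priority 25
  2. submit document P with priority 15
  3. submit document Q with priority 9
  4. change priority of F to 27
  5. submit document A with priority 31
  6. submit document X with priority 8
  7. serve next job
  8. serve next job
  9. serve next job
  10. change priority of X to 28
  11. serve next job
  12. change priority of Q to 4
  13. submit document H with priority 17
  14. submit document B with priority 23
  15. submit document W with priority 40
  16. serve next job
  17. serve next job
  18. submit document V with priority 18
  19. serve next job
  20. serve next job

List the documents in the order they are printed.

add F (priority 25) → {F:25}
add P (priority 15) → {F:25, P:15}
add Q (priority 9) → {F:25, P:15, Q:9}
update F to priority 27 → {F:27, P:15, Q:9}
add A (priority 31) → {A:31, F:27, P:15, Q:9}
add X (priority 8) → {A:31, F:27, P:15, Q:9, X:8}
serve next job → A; now {F:27, P:15, Q:9, X:8}
serve next job → F; now {P:15, Q:9, X:8}
serve next job → P; now {Q:9, X:8}
update X to priority 28 → {X:28, Q:9}
serve next job → X; now {Q:9}
update Q to priority 4 → {Q:4}
add H (priority 17) → {H:17, Q:4}
add B (priority 23) → {B:23, H:17, Q:4}
add W (priority 40) → {W:40, B:23, H:17, Q:4}
serve next job → W; now {B:23, H:17, Q:4}
serve next job → B; now {H:17, Q:4}
add V (priority 18) → {V:18, H:17, Q:4}
serve next job → V; now {H:17, Q:4}
serve next job → H; now {Q:4}

[A, F, P, X, W, B, V, H]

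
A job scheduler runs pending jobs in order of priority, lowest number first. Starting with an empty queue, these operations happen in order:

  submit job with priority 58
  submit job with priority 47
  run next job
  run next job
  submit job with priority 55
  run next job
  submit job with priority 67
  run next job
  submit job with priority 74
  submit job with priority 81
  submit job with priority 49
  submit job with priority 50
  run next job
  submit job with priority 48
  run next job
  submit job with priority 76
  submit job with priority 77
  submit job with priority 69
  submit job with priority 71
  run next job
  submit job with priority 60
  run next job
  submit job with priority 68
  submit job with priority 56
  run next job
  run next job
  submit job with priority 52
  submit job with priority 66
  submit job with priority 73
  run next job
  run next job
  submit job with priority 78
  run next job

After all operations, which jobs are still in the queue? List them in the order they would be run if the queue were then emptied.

71 → 73 → 74 → 76 → 77 → 78 → 81

insert 58 → {58}
insert 47 → {47, 58}
run next job → 47; now {58}
run next job → 58; now {}
insert 55 → {55}
run next job → 55; now {}
insert 67 → {67}
run next job → 67; now {}
insert 74 → {74}
insert 81 → {74, 81}
insert 49 → {49, 74, 81}
insert 50 → {49, 50, 74, 81}
run next job → 49; now {50, 74, 81}
insert 48 → {48, 50, 74, 81}
run next job → 48; now {50, 74, 81}
insert 76 → {50, 74, 76, 81}
insert 77 → {50, 74, 76, 77, 81}
insert 69 → {50, 69, 74, 76, 77, 81}
insert 71 → {50, 69, 71, 74, 76, 77, 81}
run next job → 50; now {69, 71, 74, 76, 77, 81}
insert 60 → {60, 69, 71, 74, 76, 77, 81}
run next job → 60; now {69, 71, 74, 76, 77, 81}
insert 68 → {68, 69, 71, 74, 76, 77, 81}
insert 56 → {56, 68, 69, 71, 74, 76, 77, 81}
run next job → 56; now {68, 69, 71, 74, 76, 77, 81}
run next job → 68; now {69, 71, 74, 76, 77, 81}
insert 52 → {52, 69, 71, 74, 76, 77, 81}
insert 66 → {52, 66, 69, 71, 74, 76, 77, 81}
insert 73 → {52, 66, 69, 71, 73, 74, 76, 77, 81}
run next job → 52; now {66, 69, 71, 73, 74, 76, 77, 81}
run next job → 66; now {69, 71, 73, 74, 76, 77, 81}
insert 78 → {69, 71, 73, 74, 76, 77, 78, 81}
run next job → 69; now {71, 73, 74, 76, 77, 78, 81}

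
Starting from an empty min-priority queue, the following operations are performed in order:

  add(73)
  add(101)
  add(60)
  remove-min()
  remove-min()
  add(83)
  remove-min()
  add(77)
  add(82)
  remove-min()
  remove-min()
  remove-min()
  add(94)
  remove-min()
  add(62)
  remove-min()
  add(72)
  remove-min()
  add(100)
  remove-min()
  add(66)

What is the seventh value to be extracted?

insert 73 → {73}
insert 101 → {73, 101}
insert 60 → {60, 73, 101}
remove-min → 60; now {73, 101}
remove-min → 73; now {101}
insert 83 → {83, 101}
remove-min → 83; now {101}
insert 77 → {77, 101}
insert 82 → {77, 82, 101}
remove-min → 77; now {82, 101}
remove-min → 82; now {101}
remove-min → 101; now {}
insert 94 → {94}
remove-min → 94; now {}
insert 62 → {62}
remove-min → 62; now {}
insert 72 → {72}
remove-min → 72; now {}
insert 100 → {100}
remove-min → 100; now {}
insert 66 → {66}

94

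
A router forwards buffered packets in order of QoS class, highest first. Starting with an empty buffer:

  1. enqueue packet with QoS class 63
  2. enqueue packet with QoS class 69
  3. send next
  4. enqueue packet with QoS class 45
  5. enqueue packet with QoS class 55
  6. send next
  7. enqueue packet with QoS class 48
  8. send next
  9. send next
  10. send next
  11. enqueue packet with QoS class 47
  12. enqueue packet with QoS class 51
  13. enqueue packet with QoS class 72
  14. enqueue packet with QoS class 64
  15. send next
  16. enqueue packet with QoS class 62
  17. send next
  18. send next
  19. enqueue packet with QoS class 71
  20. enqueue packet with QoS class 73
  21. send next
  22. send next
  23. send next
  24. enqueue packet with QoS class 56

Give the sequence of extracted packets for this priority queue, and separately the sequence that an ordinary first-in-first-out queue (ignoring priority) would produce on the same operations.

insert 63 → {63}
insert 69 → {69, 63}
send next → 69; now {63}
insert 45 → {63, 45}
insert 55 → {63, 55, 45}
send next → 63; now {55, 45}
insert 48 → {55, 48, 45}
send next → 55; now {48, 45}
send next → 48; now {45}
send next → 45; now {}
insert 47 → {47}
insert 51 → {51, 47}
insert 72 → {72, 51, 47}
insert 64 → {72, 64, 51, 47}
send next → 72; now {64, 51, 47}
insert 62 → {64, 62, 51, 47}
send next → 64; now {62, 51, 47}
send next → 62; now {51, 47}
insert 71 → {71, 51, 47}
insert 73 → {73, 71, 51, 47}
send next → 73; now {71, 51, 47}
send next → 71; now {51, 47}
send next → 51; now {47}
insert 56 → {56, 47}

priority queue: [69, 63, 55, 48, 45, 72, 64, 62, 73, 71, 51]; FIFO queue: 63, 69, 45, 55, 48, 47, 51, 72, 64, 62, 71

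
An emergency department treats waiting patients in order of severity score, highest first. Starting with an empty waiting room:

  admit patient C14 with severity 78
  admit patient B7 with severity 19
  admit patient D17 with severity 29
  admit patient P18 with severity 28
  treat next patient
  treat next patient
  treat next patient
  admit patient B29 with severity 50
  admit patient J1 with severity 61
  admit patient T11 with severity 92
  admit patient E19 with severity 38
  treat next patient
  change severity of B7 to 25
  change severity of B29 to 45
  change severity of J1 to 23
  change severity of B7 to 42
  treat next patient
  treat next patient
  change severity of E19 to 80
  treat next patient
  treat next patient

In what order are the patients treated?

C14 → D17 → P18 → T11 → B29 → B7 → E19 → J1

add C14 (severity 78) → {C14:78}
add B7 (severity 19) → {C14:78, B7:19}
add D17 (severity 29) → {C14:78, D17:29, B7:19}
add P18 (severity 28) → {C14:78, D17:29, P18:28, B7:19}
treat next patient → C14; now {D17:29, P18:28, B7:19}
treat next patient → D17; now {P18:28, B7:19}
treat next patient → P18; now {B7:19}
add B29 (severity 50) → {B29:50, B7:19}
add J1 (severity 61) → {J1:61, B29:50, B7:19}
add T11 (severity 92) → {T11:92, J1:61, B29:50, B7:19}
add E19 (severity 38) → {T11:92, J1:61, B29:50, E19:38, B7:19}
treat next patient → T11; now {J1:61, B29:50, E19:38, B7:19}
update B7 to severity 25 → {J1:61, B29:50, E19:38, B7:25}
update B29 to severity 45 → {J1:61, B29:45, E19:38, B7:25}
update J1 to severity 23 → {B29:45, E19:38, B7:25, J1:23}
update B7 to severity 42 → {B29:45, B7:42, E19:38, J1:23}
treat next patient → B29; now {B7:42, E19:38, J1:23}
treat next patient → B7; now {E19:38, J1:23}
update E19 to severity 80 → {E19:80, J1:23}
treat next patient → E19; now {J1:23}
treat next patient → J1; now {}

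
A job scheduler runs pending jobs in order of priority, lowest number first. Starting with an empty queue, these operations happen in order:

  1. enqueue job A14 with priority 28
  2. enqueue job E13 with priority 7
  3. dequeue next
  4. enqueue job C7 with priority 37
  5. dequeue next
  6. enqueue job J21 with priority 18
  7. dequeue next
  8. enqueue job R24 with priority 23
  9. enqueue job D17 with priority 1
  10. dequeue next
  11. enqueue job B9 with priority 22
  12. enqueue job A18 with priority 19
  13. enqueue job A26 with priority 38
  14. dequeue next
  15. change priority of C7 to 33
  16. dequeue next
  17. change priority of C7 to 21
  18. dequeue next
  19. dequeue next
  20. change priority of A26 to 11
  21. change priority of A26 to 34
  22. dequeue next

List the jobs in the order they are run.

add A14 (priority 28) → {A14:28}
add E13 (priority 7) → {E13:7, A14:28}
dequeue next → E13; now {A14:28}
add C7 (priority 37) → {A14:28, C7:37}
dequeue next → A14; now {C7:37}
add J21 (priority 18) → {J21:18, C7:37}
dequeue next → J21; now {C7:37}
add R24 (priority 23) → {R24:23, C7:37}
add D17 (priority 1) → {D17:1, R24:23, C7:37}
dequeue next → D17; now {R24:23, C7:37}
add B9 (priority 22) → {B9:22, R24:23, C7:37}
add A18 (priority 19) → {A18:19, B9:22, R24:23, C7:37}
add A26 (priority 38) → {A18:19, B9:22, R24:23, C7:37, A26:38}
dequeue next → A18; now {B9:22, R24:23, C7:37, A26:38}
update C7 to priority 33 → {B9:22, R24:23, C7:33, A26:38}
dequeue next → B9; now {R24:23, C7:33, A26:38}
update C7 to priority 21 → {C7:21, R24:23, A26:38}
dequeue next → C7; now {R24:23, A26:38}
dequeue next → R24; now {A26:38}
update A26 to priority 11 → {A26:11}
update A26 to priority 34 → {A26:34}
dequeue next → A26; now {}

[E13, A14, J21, D17, A18, B9, C7, R24, A26]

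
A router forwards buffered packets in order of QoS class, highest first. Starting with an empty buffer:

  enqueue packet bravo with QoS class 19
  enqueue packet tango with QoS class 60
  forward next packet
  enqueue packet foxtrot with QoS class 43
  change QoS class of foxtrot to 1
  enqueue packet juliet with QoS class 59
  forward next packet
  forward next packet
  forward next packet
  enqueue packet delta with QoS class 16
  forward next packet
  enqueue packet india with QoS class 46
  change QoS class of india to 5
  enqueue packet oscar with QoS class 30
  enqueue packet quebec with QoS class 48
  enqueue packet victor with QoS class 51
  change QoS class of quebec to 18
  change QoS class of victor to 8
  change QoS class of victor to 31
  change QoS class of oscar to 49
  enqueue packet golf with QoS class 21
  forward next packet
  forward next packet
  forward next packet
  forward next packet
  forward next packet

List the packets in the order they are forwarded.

add bravo (QoS class 19) → {bravo:19}
add tango (QoS class 60) → {tango:60, bravo:19}
forward next packet → tango; now {bravo:19}
add foxtrot (QoS class 43) → {foxtrot:43, bravo:19}
update foxtrot to QoS class 1 → {bravo:19, foxtrot:1}
add juliet (QoS class 59) → {juliet:59, bravo:19, foxtrot:1}
forward next packet → juliet; now {bravo:19, foxtrot:1}
forward next packet → bravo; now {foxtrot:1}
forward next packet → foxtrot; now {}
add delta (QoS class 16) → {delta:16}
forward next packet → delta; now {}
add india (QoS class 46) → {india:46}
update india to QoS class 5 → {india:5}
add oscar (QoS class 30) → {oscar:30, india:5}
add quebec (QoS class 48) → {quebec:48, oscar:30, india:5}
add victor (QoS class 51) → {victor:51, quebec:48, oscar:30, india:5}
update quebec to QoS class 18 → {victor:51, oscar:30, quebec:18, india:5}
update victor to QoS class 8 → {oscar:30, quebec:18, victor:8, india:5}
update victor to QoS class 31 → {victor:31, oscar:30, quebec:18, india:5}
update oscar to QoS class 49 → {oscar:49, victor:31, quebec:18, india:5}
add golf (QoS class 21) → {oscar:49, victor:31, golf:21, quebec:18, india:5}
forward next packet → oscar; now {victor:31, golf:21, quebec:18, india:5}
forward next packet → victor; now {golf:21, quebec:18, india:5}
forward next packet → golf; now {quebec:18, india:5}
forward next packet → quebec; now {india:5}
forward next packet → india; now {}

tango, juliet, bravo, foxtrot, delta, oscar, victor, golf, quebec, india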